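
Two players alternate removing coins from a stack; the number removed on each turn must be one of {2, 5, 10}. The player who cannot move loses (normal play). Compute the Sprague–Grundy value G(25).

1

n :  0  1  2  3  4  5  6  7  8  9 10 11 12 13 14 15 16 17 18 19 20 21 22 23 24 25
G :  0  0  1  1  0  2  1  0  0  1  1  2  2  3  3  0  0  1  1  0  2  1  0  0  1  1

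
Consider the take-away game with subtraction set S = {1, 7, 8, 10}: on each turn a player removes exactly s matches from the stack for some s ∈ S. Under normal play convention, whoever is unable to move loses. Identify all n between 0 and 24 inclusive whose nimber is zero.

0, 2, 4, 6, 15, 17, 19, 21

G(0) = 0
G(1) = mex{0} = 1
G(2) = mex{1} = 0
G(3) = mex{0} = 1
G(4) = mex{1} = 0
G(5) = mex{0} = 1
G(6) = mex{1} = 0
G(7) = mex{0,0} = 1
G(8) = mex{1,1,0} = 2
G(9) = mex{2,0,1} = 3
G(10) = mex{3,1,0,0} = 2
G(11) = mex{2,0,1,1} = 3
G(12) = mex{3,1,0,0} = 2
G(13) = mex{2,0,1,1} = 3
G(14) = mex{3,1,0,0} = 2
G(15) = mex{2,2,1,1} = 0
G(16) = mex{0,3,2,0} = 1
G(17) = mex{1,2,3,1} = 0
G(18) = mex{0,3,2,2} = 1
G(19) = mex{1,2,3,3} = 0
G(20) = mex{0,3,2,2} = 1
G(21) = mex{1,2,3,3} = 0
G(22) = mex{0,0,2,2} = 1
G(23) = mex{1,1,0,3} = 2
G(24) = mex{2,0,1,2} = 3
P-positions are exactly the n with G(n) = 0.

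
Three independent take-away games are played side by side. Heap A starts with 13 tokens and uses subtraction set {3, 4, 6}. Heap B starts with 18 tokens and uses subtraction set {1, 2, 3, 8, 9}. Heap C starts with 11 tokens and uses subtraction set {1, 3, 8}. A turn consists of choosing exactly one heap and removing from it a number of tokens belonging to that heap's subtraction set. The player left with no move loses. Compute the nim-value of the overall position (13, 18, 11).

5

Heap A, S = {3, 4, 6}:
G(0) = 0
G(1) = mex{} = 0
G(2) = mex{} = 0
G(3) = mex{0} = 1
G(4) = mex{0,0} = 1
G(5) = mex{0,0} = 1
G(6) = mex{1,0,0} = 2
G(7) = mex{1,1,0} = 2
G(8) = mex{1,1,0} = 2
G(9) = mex{2,1,1} = 0
G(10) = mex{2,2,1} = 0
G(11) = mex{2,2,1} = 0
G(12) = mex{0,2,2} = 1
G(13) = mex{0,0,2} = 1
G_A(13) = 1.
Heap B, S = {1, 2, 3, 8, 9}:
n :  0  1  2  3  4  5  6  7  8  9 10 11 12 13 14 15 16 17 18
G :  0  1  2  3  0  1  2  3  4  5  0  1  2  3  0  1  2  3  4
G_B(18) = 4.
Heap C, S = {1, 3, 8}:
G(0) = 0
G(1) = mex{0} = 1
G(2) = mex{1} = 0
G(3) = mex{0,0} = 1
G(4) = mex{1,1} = 0
G(5) = mex{0,0} = 1
G(6) = mex{1,1} = 0
G(7) = mex{0,0} = 1
G(8) = mex{1,1,0} = 2
G(9) = mex{2,0,1} = 3
G(10) = mex{3,1,0} = 2
G(11) = mex{2,2,1} = 0
G_C(11) = 0.
Combined Grundy value = 1 ⊕ 4 ⊕ 0 = 5.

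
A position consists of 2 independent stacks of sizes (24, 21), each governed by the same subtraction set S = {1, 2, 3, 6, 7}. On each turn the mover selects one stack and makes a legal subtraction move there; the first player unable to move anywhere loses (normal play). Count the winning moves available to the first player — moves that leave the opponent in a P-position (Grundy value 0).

All stacks use S = {1, 2, 3, 6, 7}:
G(0) = 0
G(1) = mex{0} = 1
G(2) = mex{1,0} = 2
G(3) = mex{2,1,0} = 3
G(4) = mex{3,2,1} = 0
G(5) = mex{0,3,2} = 1
G(6) = mex{1,0,3,0} = 2
G(7) = mex{2,1,0,1,0} = 3
G(8) = mex{3,2,1,2,1} = 0
G(9) = mex{0,3,2,3,2} = 1
G(10) = mex{1,0,3,0,3} = 2
G(11) = mex{2,1,0,1,0} = 3
G(12) = mex{3,2,1,2,1} = 0
G(13) = mex{0,3,2,3,2} = 1
G(14) = mex{1,0,3,0,3} = 2
G(15) = mex{2,1,0,1,0} = 3
G(16) = mex{3,2,1,2,1} = 0
G(17) = mex{0,3,2,3,2} = 1
G(18) = mex{1,0,3,0,3} = 2
G(19) = mex{2,1,0,1,0} = 3
G(20) = mex{3,2,1,2,1} = 0
G(21) = mex{0,3,2,3,2} = 1
G(22) = mex{1,0,3,0,3} = 2
G(23) = mex{2,1,0,1,0} = 3
G(24) = mex{3,2,1,2,1} = 0
Stack A: G(24) = 0.
Stack B: G(21) = 1.
Combined Grundy value = 0 ⊕ 1 = 1.
A winning move leaves total XOR = 0, i.e. changes one component's Grundy value g to g ⊕ X where X is the current total.
Stack A: need g' = 0⊕1 = 1. Options: 24−1→G=3, 24−2→G=2, 24−3→G=1, 24−6→G=2, 24−7→G=1. Hits: 2.
Stack B: need g' = 1⊕1 = 0. Options: 21−1→G=0, 21−2→G=3, 21−3→G=2, 21−6→G=3, 21−7→G=2. Hits: 1.

3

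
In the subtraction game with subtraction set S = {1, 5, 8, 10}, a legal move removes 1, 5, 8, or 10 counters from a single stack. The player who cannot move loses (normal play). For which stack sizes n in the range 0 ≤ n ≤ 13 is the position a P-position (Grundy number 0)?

0, 2, 4, 6, 13

G(0) = 0
G(1) = mex{0} = 1
G(2) = mex{1} = 0
G(3) = mex{0} = 1
G(4) = mex{1} = 0
G(5) = mex{0,0} = 1
G(6) = mex{1,1} = 0
G(7) = mex{0,0} = 1
G(8) = mex{1,1,0} = 2
G(9) = mex{2,0,1} = 3
G(10) = mex{3,1,0,0} = 2
G(11) = mex{2,0,1,1} = 3
G(12) = mex{3,1,0,0} = 2
G(13) = mex{2,2,1,1} = 0
P-positions are exactly the n with G(n) = 0.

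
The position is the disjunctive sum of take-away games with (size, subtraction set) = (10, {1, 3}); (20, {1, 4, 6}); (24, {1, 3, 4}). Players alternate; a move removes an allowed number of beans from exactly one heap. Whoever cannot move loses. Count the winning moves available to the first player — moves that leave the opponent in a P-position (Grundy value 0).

5

Heap A, S = {1, 3}:
n :  0  1  2  3  4  5  6  7  8  9 10
G :  0  1  0  1  0  1  0  1  0  1  0
G_A(10) = 0.
Heap B, S = {1, 4, 6}:
G(0) = 0
G(1) = mex{0} = 1
G(2) = mex{1} = 0
G(3) = mex{0} = 1
G(4) = mex{1,0} = 2
G(5) = mex{2,1} = 0
G(6) = mex{0,0,0} = 1
G(7) = mex{1,1,1} = 0
G(8) = mex{0,2,0} = 1
G(9) = mex{1,0,1} = 2
G(10) = mex{2,1,2} = 0
G(11) = mex{0,0,0} = 1
G(12) = mex{1,1,1} = 0
G(13) = mex{0,2,0} = 1
G(14) = mex{1,0,1} = 2
G(15) = mex{2,1,2} = 0
G(16) = mex{0,0,0} = 1
G(17) = mex{1,1,1} = 0
G(18) = mex{0,2,0} = 1
G(19) = mex{1,0,1} = 2
G(20) = mex{2,1,2} = 0
G_B(20) = 0.
Heap C, S = {1, 3, 4}:
G(0) = 0
G(1) = mex{0} = 1
G(2) = mex{1} = 0
G(3) = mex{0,0} = 1
G(4) = mex{1,1,0} = 2
G(5) = mex{2,0,1} = 3
G(6) = mex{3,1,0} = 2
G(7) = mex{2,2,1} = 0
G(8) = mex{0,3,2} = 1
G(9) = mex{1,2,3} = 0
G(10) = mex{0,0,2} = 1
G(11) = mex{1,1,0} = 2
G(12) = mex{2,0,1} = 3
G(13) = mex{3,1,0} = 2
G(14) = mex{2,2,1} = 0
G(15) = mex{0,3,2} = 1
G(16) = mex{1,2,3} = 0
G(17) = mex{0,0,2} = 1
G(18) = mex{1,1,0} = 2
G(19) = mex{2,0,1} = 3
G(20) = mex{3,1,0} = 2
G(21) = mex{2,2,1} = 0
G(22) = mex{0,3,2} = 1
G(23) = mex{1,2,3} = 0
G(24) = mex{0,0,2} = 1
G_C(24) = 1.
Combined Grundy value = 0 ⊕ 0 ⊕ 1 = 1.
A winning move leaves total XOR = 0, i.e. changes one component's Grundy value g to g ⊕ X where X is the current total.
Heap A: need g' = 0⊕1 = 1. Options: 10−1→G=1, 10−3→G=1. Hits: 2.
Heap B: need g' = 0⊕1 = 1. Options: 20−1→G=2, 20−4→G=1, 20−6→G=2. Hits: 1.
Heap C: need g' = 1⊕1 = 0. Options: 24−1→G=0, 24−3→G=0, 24−4→G=2. Hits: 2.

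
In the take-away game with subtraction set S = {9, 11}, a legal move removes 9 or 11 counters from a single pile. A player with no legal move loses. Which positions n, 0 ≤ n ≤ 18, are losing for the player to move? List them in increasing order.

n :  0  1  2  3  4  5  6  7  8  9 10 11 12 13 14 15 16 17 18
G :  0  0  0  0  0  0  0  0  0  1  1  1  1  1  1  1  1  1  2
P-positions are exactly the n with G(n) = 0.

0, 1, 2, 3, 4, 5, 6, 7, 8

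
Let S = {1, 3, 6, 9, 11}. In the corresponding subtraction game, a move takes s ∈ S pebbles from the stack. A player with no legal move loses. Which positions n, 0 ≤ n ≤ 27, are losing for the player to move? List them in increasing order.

G(0) = 0
G(1) = mex{0} = 1
G(2) = mex{1} = 0
G(3) = mex{0,0} = 1
G(4) = mex{1,1} = 0
G(5) = mex{0,0} = 1
G(6) = mex{1,1,0} = 2
G(7) = mex{2,0,1} = 3
G(8) = mex{3,1,0} = 2
G(9) = mex{2,2,1,0} = 3
G(10) = mex{3,3,0,1} = 2
G(11) = mex{2,2,1,0,0} = 3
G(12) = mex{3,3,2,1,1} = 0
G(13) = mex{0,2,3,0,0} = 1
G(14) = mex{1,3,2,1,1} = 0
G(15) = mex{0,0,3,2,0} = 1
G(16) = mex{1,1,2,3,1} = 0
G(17) = mex{0,0,3,2,2} = 1
G(18) = mex{1,1,0,3,3} = 2
G(19) = mex{2,0,1,2,2} = 3
G(20) = mex{3,1,0,3,3} = 2
G(21) = mex{2,2,1,0,2} = 3
G(22) = mex{3,3,0,1,3} = 2
G(23) = mex{2,2,1,0,0} = 3
G(24) = mex{3,3,2,1,1} = 0
G(25) = mex{0,2,3,0,0} = 1
G(26) = mex{1,3,2,1,1} = 0
G(27) = mex{0,0,3,2,0} = 1
P-positions are exactly the n with G(n) = 0.

0, 2, 4, 12, 14, 16, 24, 26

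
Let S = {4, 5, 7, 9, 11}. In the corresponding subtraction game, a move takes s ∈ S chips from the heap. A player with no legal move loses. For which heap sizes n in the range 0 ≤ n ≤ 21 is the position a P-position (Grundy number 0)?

0, 1, 2, 3, 15, 16, 17, 18

G(0) = 0
G(1) = mex{} = 0
G(2) = mex{} = 0
G(3) = mex{} = 0
G(4) = mex{0} = 1
G(5) = mex{0,0} = 1
G(6) = mex{0,0} = 1
G(7) = mex{0,0,0} = 1
G(8) = mex{1,0,0} = 2
G(9) = mex{1,1,0,0} = 2
G(10) = mex{1,1,0,0} = 2
G(11) = mex{1,1,1,0,0} = 2
G(12) = mex{2,1,1,0,0} = 3
G(13) = mex{2,2,1,1,0} = 3
G(14) = mex{2,2,1,1,0} = 3
G(15) = mex{2,2,2,1,1} = 0
G(16) = mex{3,2,2,1,1} = 0
G(17) = mex{3,3,2,2,1} = 0
G(18) = mex{3,3,2,2,1} = 0
G(19) = mex{0,3,3,2,2} = 1
G(20) = mex{0,0,3,2,2} = 1
G(21) = mex{0,0,3,3,2} = 1
P-positions are exactly the n with G(n) = 0.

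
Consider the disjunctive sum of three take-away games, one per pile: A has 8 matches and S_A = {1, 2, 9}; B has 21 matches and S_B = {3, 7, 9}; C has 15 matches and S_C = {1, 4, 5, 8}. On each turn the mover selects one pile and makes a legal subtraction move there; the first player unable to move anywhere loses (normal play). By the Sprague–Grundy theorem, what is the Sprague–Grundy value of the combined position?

1

Pile A, S = {1, 2, 9}:
n : 0 1 2 3 4 5 6 7 8
G : 0 1 2 0 1 2 0 1 2
G_A(8) = 2.
Pile B, S = {3, 7, 9}:
G(0) = 0
G(1) = mex{} = 0
G(2) = mex{} = 0
G(3) = mex{0} = 1
G(4) = mex{0} = 1
G(5) = mex{0} = 1
G(6) = mex{1} = 0
G(7) = mex{1,0} = 2
G(8) = mex{1,0} = 2
G(9) = mex{0,0,0} = 1
G(10) = mex{2,1,0} = 3
G(11) = mex{2,1,0} = 3
G(12) = mex{1,1,1} = 0
G(13) = mex{3,0,1} = 2
G(14) = mex{3,2,1} = 0
G(15) = mex{0,2,0} = 1
G(16) = mex{2,1,2} = 0
G(17) = mex{0,3,2} = 1
G(18) = mex{1,3,1} = 0
G(19) = mex{0,0,3} = 1
G(20) = mex{1,2,3} = 0
G(21) = mex{0,0,0} = 1
G_B(21) = 1.
Pile C, S = {1, 4, 5, 8}:
n :  0  1  2  3  4  5  6  7  8  9 10 11 12 13 14 15
G :  0  1  0  1  2  3  2  3  4  0  1  0  1  2  3  2
G_C(15) = 2.
Combined Grundy value = 2 ⊕ 1 ⊕ 2 = 1.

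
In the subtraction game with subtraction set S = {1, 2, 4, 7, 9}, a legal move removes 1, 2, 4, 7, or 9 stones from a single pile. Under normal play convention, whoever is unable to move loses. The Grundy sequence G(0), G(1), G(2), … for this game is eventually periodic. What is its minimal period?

n :  0  1  2  3  4  5  6  7  8  9 10 11 12 13 14 15 16 17 18 19 20 21 22 23
G :  0  1  2  0  1  2  0  1  2  3  4  0  1  2  0  1  2  0  1  2  3  4  0  1
G(n+11) = G(n) holds for n = 0,…,8 (a full window of length max(S) = 9), so the sequence is purely periodic with period 11.

11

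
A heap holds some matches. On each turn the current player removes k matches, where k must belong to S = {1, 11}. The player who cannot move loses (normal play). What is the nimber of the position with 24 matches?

0

G(0) = 0
G(1) = mex{0} = 1
G(2) = mex{1} = 0
G(3) = mex{0} = 1
G(4) = mex{1} = 0
G(5) = mex{0} = 1
G(6) = mex{1} = 0
G(7) = mex{0} = 1
G(8) = mex{1} = 0
G(9) = mex{0} = 1
G(10) = mex{1} = 0
G(11) = mex{0,0} = 1
G(12) = mex{1,1} = 0
G(13) = mex{0,0} = 1
G(14) = mex{1,1} = 0
G(15) = mex{0,0} = 1
G(16) = mex{1,1} = 0
G(17) = mex{0,0} = 1
G(18) = mex{1,1} = 0
G(19) = mex{0,0} = 1
G(20) = mex{1,1} = 0
G(21) = mex{0,0} = 1
G(22) = mex{1,1} = 0
G(23) = mex{0,0} = 1
G(24) = mex{1,1} = 0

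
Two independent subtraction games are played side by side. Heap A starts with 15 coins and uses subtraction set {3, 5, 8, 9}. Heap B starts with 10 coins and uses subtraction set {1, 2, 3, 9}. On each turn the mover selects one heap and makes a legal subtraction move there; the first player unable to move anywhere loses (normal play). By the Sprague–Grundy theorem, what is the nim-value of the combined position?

Heap A, S = {3, 5, 8, 9}:
n :  0  1  2  3  4  5  6  7  8  9 10 11 12 13 14 15
G :  0  0  0  1  1  1  2  2  2  3  3  3  0  0  0  1
G_A(15) = 1.
Heap B, S = {1, 2, 3, 9}:
n :  0  1  2  3  4  5  6  7  8  9 10
G :  0  1  2  3  0  1  2  3  0  1  2
G_B(10) = 2.
Combined Grundy value = 1 ⊕ 2 = 3.

3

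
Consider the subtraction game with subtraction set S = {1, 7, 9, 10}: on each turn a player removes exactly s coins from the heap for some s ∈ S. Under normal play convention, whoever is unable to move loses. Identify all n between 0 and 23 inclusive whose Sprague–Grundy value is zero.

G(0) = 0
G(1) = mex{0} = 1
G(2) = mex{1} = 0
G(3) = mex{0} = 1
G(4) = mex{1} = 0
G(5) = mex{0} = 1
G(6) = mex{1} = 0
G(7) = mex{0,0} = 1
G(8) = mex{1,1} = 0
G(9) = mex{0,0,0} = 1
G(10) = mex{1,1,1,0} = 2
G(11) = mex{2,0,0,1} = 3
G(12) = mex{3,1,1,0} = 2
G(13) = mex{2,0,0,1} = 3
G(14) = mex{3,1,1,0} = 2
G(15) = mex{2,0,0,1} = 3
G(16) = mex{3,1,1,0} = 2
G(17) = mex{2,2,0,1} = 3
G(18) = mex{3,3,1,0} = 2
G(19) = mex{2,2,2,1} = 0
G(20) = mex{0,3,3,2} = 1
G(21) = mex{1,2,2,3} = 0
G(22) = mex{0,3,3,2} = 1
G(23) = mex{1,2,2,3} = 0
P-positions are exactly the n with G(n) = 0.

0, 2, 4, 6, 8, 19, 21, 23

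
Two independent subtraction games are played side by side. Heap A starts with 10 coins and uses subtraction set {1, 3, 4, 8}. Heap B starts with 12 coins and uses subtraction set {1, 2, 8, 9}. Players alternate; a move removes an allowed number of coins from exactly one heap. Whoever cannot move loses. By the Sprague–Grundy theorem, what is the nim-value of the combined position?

Heap A, S = {1, 3, 4, 8}:
n :  0  1  2  3  4  5  6  7  8  9 10
G :  0  1  0  1  2  3  2  0  1  0  1
G_A(10) = 1.
Heap B, S = {1, 2, 8, 9}:
n :  0  1  2  3  4  5  6  7  8  9 10 11 12
G :  0  1  2  0  1  2  0  1  2  3  0  1  2
G_B(12) = 2.
Combined Grundy value = 1 ⊕ 2 = 3.

3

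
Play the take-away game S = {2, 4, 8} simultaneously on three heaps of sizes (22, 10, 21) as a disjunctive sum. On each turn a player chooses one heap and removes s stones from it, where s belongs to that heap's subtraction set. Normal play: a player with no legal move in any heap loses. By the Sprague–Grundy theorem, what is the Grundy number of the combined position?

All heaps use S = {2, 4, 8}:
G(0) = 0
G(1) = mex{} = 0
G(2) = mex{0} = 1
G(3) = mex{0} = 1
G(4) = mex{1,0} = 2
G(5) = mex{1,0} = 2
G(6) = mex{2,1} = 0
G(7) = mex{2,1} = 0
G(8) = mex{0,2,0} = 1
G(9) = mex{0,2,0} = 1
G(10) = mex{1,0,1} = 2
G(11) = mex{1,0,1} = 2
G(12) = mex{2,1,2} = 0
G(13) = mex{2,1,2} = 0
G(14) = mex{0,2,0} = 1
G(15) = mex{0,2,0} = 1
G(16) = mex{1,0,1} = 2
G(17) = mex{1,0,1} = 2
G(18) = mex{2,1,2} = 0
G(19) = mex{2,1,2} = 0
G(20) = mex{0,2,0} = 1
G(21) = mex{0,2,0} = 1
G(22) = mex{1,0,1} = 2
Heap A: G(22) = 2.
Heap B: G(10) = 2.
Heap C: G(21) = 1.
Combined Grundy value = 2 ⊕ 2 ⊕ 1 = 1.

1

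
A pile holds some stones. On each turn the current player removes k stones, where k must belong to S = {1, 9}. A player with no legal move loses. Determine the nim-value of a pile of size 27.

1

n :  0  1  2  3  4  5  6  7  8  9 10 11 12 13 14 15 16 17 18 19 20 21 22 23 24 25 26 27
G :  0  1  0  1  0  1  0  1  0  1  0  1  0  1  0  1  0  1  0  1  0  1  0  1  0  1  0  1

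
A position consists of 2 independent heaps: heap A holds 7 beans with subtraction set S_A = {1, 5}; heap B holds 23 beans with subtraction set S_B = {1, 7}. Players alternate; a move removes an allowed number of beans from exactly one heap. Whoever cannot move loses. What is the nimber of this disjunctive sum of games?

0

Heap A, S = {1, 5}:
G(0) = 0
G(1) = mex{0} = 1
G(2) = mex{1} = 0
G(3) = mex{0} = 1
G(4) = mex{1} = 0
G(5) = mex{0,0} = 1
G(6) = mex{1,1} = 0
G(7) = mex{0,0} = 1
G_A(7) = 1.
Heap B, S = {1, 7}:
G(0) = 0
G(1) = mex{0} = 1
G(2) = mex{1} = 0
G(3) = mex{0} = 1
G(4) = mex{1} = 0
G(5) = mex{0} = 1
G(6) = mex{1} = 0
G(7) = mex{0,0} = 1
G(8) = mex{1,1} = 0
G(9) = mex{0,0} = 1
G(10) = mex{1,1} = 0
G(11) = mex{0,0} = 1
G(12) = mex{1,1} = 0
G(13) = mex{0,0} = 1
G(14) = mex{1,1} = 0
G(15) = mex{0,0} = 1
G(16) = mex{1,1} = 0
G(17) = mex{0,0} = 1
G(18) = mex{1,1} = 0
G(19) = mex{0,0} = 1
G(20) = mex{1,1} = 0
G(21) = mex{0,0} = 1
G(22) = mex{1,1} = 0
G(23) = mex{0,0} = 1
G_B(23) = 1.
Combined Grundy value = 1 ⊕ 1 = 0.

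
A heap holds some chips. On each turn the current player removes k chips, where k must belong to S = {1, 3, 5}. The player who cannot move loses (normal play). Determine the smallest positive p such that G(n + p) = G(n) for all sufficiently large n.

G(0) = 0
G(1) = mex{0} = 1
G(2) = mex{1} = 0
G(3) = mex{0,0} = 1
G(4) = mex{1,1} = 0
G(5) = mex{0,0,0} = 1
G(6) = mex{1,1,1} = 0
G(7) = mex{0,0,0} = 1
G(8) = mex{1,1,1} = 0
G(9) = mex{0,0,0} = 1
G(10) = mex{1,1,1} = 0
G(11) = mex{0,0,0} = 1
G(12) = mex{1,1,1} = 0
G(13) = mex{0,0,0} = 1
G(14) = mex{1,1,1} = 0
G(n+2) = G(n) holds for n = 0,…,4 (a full window of length max(S) = 5), so the sequence is purely periodic with period 2.

2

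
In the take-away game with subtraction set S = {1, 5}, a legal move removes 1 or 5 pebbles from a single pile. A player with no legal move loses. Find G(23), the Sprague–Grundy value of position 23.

1

n :  0  1  2  3  4  5  6  7  8  9 10 11 12 13 14 15 16 17 18 19 20 21 22 23
G :  0  1  0  1  0  1  0  1  0  1  0  1  0  1  0  1  0  1  0  1  0  1  0  1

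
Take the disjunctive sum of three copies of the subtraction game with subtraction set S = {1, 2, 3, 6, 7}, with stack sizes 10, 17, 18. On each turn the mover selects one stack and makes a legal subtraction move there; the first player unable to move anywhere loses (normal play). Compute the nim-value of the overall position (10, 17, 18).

1

All stacks use S = {1, 2, 3, 6, 7}:
G(0) = 0
G(1) = mex{0} = 1
G(2) = mex{1,0} = 2
G(3) = mex{2,1,0} = 3
G(4) = mex{3,2,1} = 0
G(5) = mex{0,3,2} = 1
G(6) = mex{1,0,3,0} = 2
G(7) = mex{2,1,0,1,0} = 3
G(8) = mex{3,2,1,2,1} = 0
G(9) = mex{0,3,2,3,2} = 1
G(10) = mex{1,0,3,0,3} = 2
G(11) = mex{2,1,0,1,0} = 3
G(12) = mex{3,2,1,2,1} = 0
G(13) = mex{0,3,2,3,2} = 1
G(14) = mex{1,0,3,0,3} = 2
G(15) = mex{2,1,0,1,0} = 3
G(16) = mex{3,2,1,2,1} = 0
G(17) = mex{0,3,2,3,2} = 1
G(18) = mex{1,0,3,0,3} = 2
Stack A: G(10) = 2.
Stack B: G(17) = 1.
Stack C: G(18) = 2.
Combined Grundy value = 2 ⊕ 1 ⊕ 2 = 1.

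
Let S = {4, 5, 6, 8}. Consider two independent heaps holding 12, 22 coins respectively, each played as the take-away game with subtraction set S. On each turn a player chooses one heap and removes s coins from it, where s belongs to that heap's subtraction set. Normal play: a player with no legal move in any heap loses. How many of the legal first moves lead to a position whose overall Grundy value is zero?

All heaps use S = {4, 5, 6, 8}:
n :  0  1  2  3  4  5  6  7  8  9 10 11 12 13 14 15 16 17 18 19 20 21 22
G :  0  0  0  0  1  1  1  1  2  2  2  2  0  0  0  0  1  1  1  1  2  2  2
Heap A: G(12) = 0.
Heap B: G(22) = 2.
Combined Grundy value = 0 ⊕ 2 = 2.
A winning move leaves total XOR = 0, i.e. changes one component's Grundy value g to g ⊕ X where X is the current total.
Heap A: need g' = 0⊕2 = 2. Options: 12−4→G=2, 12−5→G=1, 12−6→G=1, 12−8→G=1. Hits: 1.
Heap B: need g' = 2⊕2 = 0. Options: 22−4→G=1, 22−5→G=1, 22−6→G=1, 22−8→G=0. Hits: 1.

2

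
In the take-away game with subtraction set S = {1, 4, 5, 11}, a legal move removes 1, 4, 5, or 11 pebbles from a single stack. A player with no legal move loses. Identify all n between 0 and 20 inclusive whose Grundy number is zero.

n :  0  1  2  3  4  5  6  7  8  9 10 11 12 13 14 15 16 17 18 19 20
G :  0  1  0  1  2  3  2  3  0  1  0  1  2  3  2  3  0  1  0  1  2
P-positions are exactly the n with G(n) = 0.

0, 2, 8, 10, 16, 18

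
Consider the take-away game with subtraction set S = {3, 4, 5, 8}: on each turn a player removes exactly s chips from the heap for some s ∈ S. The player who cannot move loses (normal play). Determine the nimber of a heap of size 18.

2

n :  0  1  2  3  4  5  6  7  8  9 10 11 12 13 14 15 16 17 18
G :  0  0  0  1  1  1  2  2  2  3  3  0  0  0  1  1  1  2  2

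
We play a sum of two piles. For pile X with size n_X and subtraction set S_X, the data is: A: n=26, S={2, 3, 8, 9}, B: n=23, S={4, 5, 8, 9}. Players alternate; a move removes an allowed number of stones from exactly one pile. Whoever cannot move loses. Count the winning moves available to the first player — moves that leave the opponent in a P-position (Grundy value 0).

Pile A, S = {2, 3, 8, 9}:
n :  0  1  2  3  4  5  6  7  8  9 10 11 12 13 14 15 16 17 18 19 20 21 22 23 24 25 26
G :  0  0  1  1  2  0  0  1  1  2  2  0  0  1  1  2  0  0  1  1  2  2  0  0  1  1  2
G_A(26) = 2.
Pile B, S = {4, 5, 8, 9}:
n :  0  1  2  3  4  5  6  7  8  9 10 11 12 13 14 15 16 17 18 19 20 21 22 23
G :  0  0  0  0  1  1  1  1  2  2  2  2  3  0  0  0  0  1  1  1  1  2  2  2
G_B(23) = 2.
Combined Grundy value = 2 ⊕ 2 = 0.
A winning move leaves total XOR = 0, i.e. changes one component's Grundy value g to g ⊕ X where X is the current total.
Pile A: target g' = 2⊕0 = 2, but every legal move changes the Grundy value (mex property), so 0 moves.
Pile B: target g' = 2⊕0 = 2, but every legal move changes the Grundy value (mex property), so 0 moves.

0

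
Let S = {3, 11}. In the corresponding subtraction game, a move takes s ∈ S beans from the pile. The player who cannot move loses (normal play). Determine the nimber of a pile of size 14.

0

n :  0  1  2  3  4  5  6  7  8  9 10 11 12 13 14
G :  0  0  0  1  1  1  0  0  0  1  1  1  2  2  0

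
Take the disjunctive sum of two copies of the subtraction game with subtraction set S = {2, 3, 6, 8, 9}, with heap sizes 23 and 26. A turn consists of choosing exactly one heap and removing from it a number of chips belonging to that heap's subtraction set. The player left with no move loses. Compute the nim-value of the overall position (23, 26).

6

All heaps use S = {2, 3, 6, 8, 9}:
G(0) = 0
G(1) = mex{} = 0
G(2) = mex{0} = 1
G(3) = mex{0,0} = 1
G(4) = mex{1,0} = 2
G(5) = mex{1,1} = 0
G(6) = mex{2,1,0} = 3
G(7) = mex{0,2,0} = 1
G(8) = mex{3,0,1,0} = 2
G(9) = mex{1,3,1,0,0} = 2
G(10) = mex{2,1,2,1,0} = 3
G(11) = mex{2,2,0,1,1} = 3
G(12) = mex{3,2,3,2,1} = 0
G(13) = mex{3,3,1,0,2} = 4
G(14) = mex{0,3,2,3,0} = 1
G(15) = mex{4,0,2,1,3} = 5
G(16) = mex{1,4,3,2,1} = 0
G(17) = mex{5,1,3,2,2} = 0
G(18) = mex{0,5,0,3,2} = 1
G(19) = mex{0,0,4,3,3} = 1
G(20) = mex{1,0,1,0,3} = 2
G(21) = mex{1,1,5,4,0} = 2
G(22) = mex{2,1,0,1,4} = 3
G(23) = mex{2,2,0,5,1} = 3
G(24) = mex{3,2,1,0,5} = 4
G(25) = mex{3,3,1,0,0} = 2
G(26) = mex{4,3,2,1,0} = 5
Heap A: G(23) = 3.
Heap B: G(26) = 5.
Combined Grundy value = 3 ⊕ 5 = 6.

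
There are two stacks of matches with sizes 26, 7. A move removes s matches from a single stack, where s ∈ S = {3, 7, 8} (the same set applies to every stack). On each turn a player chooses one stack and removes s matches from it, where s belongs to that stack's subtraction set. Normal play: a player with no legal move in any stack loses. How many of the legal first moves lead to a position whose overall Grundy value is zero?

All stacks use S = {3, 7, 8}:
n :  0  1  2  3  4  5  6  7  8  9 10 11 12 13 14 15 16 17 18 19 20 21 22 23 24 25 26
G :  0  0  0  1  1  1  0  2  2  1  3  0  0  2  1  1  0  0  2  1  1  0  0  2  1  1  0
Stack A: G(26) = 0.
Stack B: G(7) = 2.
Combined Grundy value = 0 ⊕ 2 = 2.
A winning move leaves total XOR = 0, i.e. changes one component's Grundy value g to g ⊕ X where X is the current total.
Stack A: need g' = 0⊕2 = 2. Options: 26−3→G=2, 26−7→G=1, 26−8→G=2. Hits: 2.
Stack B: need g' = 2⊕2 = 0. Options: 7−3→G=1, 7−7→G=0. Hits: 1.

3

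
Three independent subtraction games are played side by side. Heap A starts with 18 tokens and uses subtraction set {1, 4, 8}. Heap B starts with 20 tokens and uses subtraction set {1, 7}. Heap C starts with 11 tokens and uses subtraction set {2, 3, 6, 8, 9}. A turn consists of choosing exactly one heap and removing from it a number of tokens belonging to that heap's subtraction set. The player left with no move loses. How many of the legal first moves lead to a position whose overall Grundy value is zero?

3

Heap A, S = {1, 4, 8}:
n :  0  1  2  3  4  5  6  7  8  9 10 11 12 13 14 15 16 17 18
G :  0  1  0  1  2  0  1  0  1  2  3  2  0  1  0  1  2  0  1
G_A(18) = 1.
Heap B, S = {1, 7}:
G(0) = 0
G(1) = mex{0} = 1
G(2) = mex{1} = 0
G(3) = mex{0} = 1
G(4) = mex{1} = 0
G(5) = mex{0} = 1
G(6) = mex{1} = 0
G(7) = mex{0,0} = 1
G(8) = mex{1,1} = 0
G(9) = mex{0,0} = 1
G(10) = mex{1,1} = 0
G(11) = mex{0,0} = 1
G(12) = mex{1,1} = 0
G(13) = mex{0,0} = 1
G(14) = mex{1,1} = 0
G(15) = mex{0,0} = 1
G(16) = mex{1,1} = 0
G(17) = mex{0,0} = 1
G(18) = mex{1,1} = 0
G(19) = mex{0,0} = 1
G(20) = mex{1,1} = 0
G_B(20) = 0.
Heap C, S = {2, 3, 6, 8, 9}:
G(0) = 0
G(1) = mex{} = 0
G(2) = mex{0} = 1
G(3) = mex{0,0} = 1
G(4) = mex{1,0} = 2
G(5) = mex{1,1} = 0
G(6) = mex{2,1,0} = 3
G(7) = mex{0,2,0} = 1
G(8) = mex{3,0,1,0} = 2
G(9) = mex{1,3,1,0,0} = 2
G(10) = mex{2,1,2,1,0} = 3
G(11) = mex{2,2,0,1,1} = 3
G_C(11) = 3.
Combined Grundy value = 1 ⊕ 0 ⊕ 3 = 2.
A winning move leaves total XOR = 0, i.e. changes one component's Grundy value g to g ⊕ X where X is the current total.
Heap A: need g' = 1⊕2 = 3. Options: 18−1→G=0, 18−4→G=0, 18−8→G=3. Hits: 1.
Heap B: need g' = 0⊕2 = 2. Options: 20−1→G=1, 20−7→G=1. Hits: 0.
Heap C: need g' = 3⊕2 = 1. Options: 11−2→G=2, 11−3→G=2, 11−6→G=0, 11−8→G=1, 11−9→G=1. Hits: 2.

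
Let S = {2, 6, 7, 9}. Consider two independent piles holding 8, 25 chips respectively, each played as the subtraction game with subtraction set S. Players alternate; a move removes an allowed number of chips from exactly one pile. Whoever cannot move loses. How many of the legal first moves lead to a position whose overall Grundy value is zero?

1

All piles use S = {2, 6, 7, 9}:
G(0) = 0
G(1) = mex{} = 0
G(2) = mex{0} = 1
G(3) = mex{0} = 1
G(4) = mex{1} = 0
G(5) = mex{1} = 0
G(6) = mex{0,0} = 1
G(7) = mex{0,0,0} = 1
G(8) = mex{1,1,0} = 2
G(9) = mex{1,1,1,0} = 2
G(10) = mex{2,0,1,0} = 3
G(11) = mex{2,0,0,1} = 3
G(12) = mex{3,1,0,1} = 2
G(13) = mex{3,1,1,0} = 2
G(14) = mex{2,2,1,0} = 3
G(15) = mex{2,2,2,1} = 0
G(16) = mex{3,3,2,1} = 0
G(17) = mex{0,3,3,2} = 1
G(18) = mex{0,2,3,2} = 1
G(19) = mex{1,2,2,3} = 0
G(20) = mex{1,3,2,3} = 0
G(21) = mex{0,0,3,2} = 1
G(22) = mex{0,0,0,2} = 1
G(23) = mex{1,1,0,3} = 2
G(24) = mex{1,1,1,0} = 2
G(25) = mex{2,0,1,0} = 3
Pile A: G(8) = 2.
Pile B: G(25) = 3.
Combined Grundy value = 2 ⊕ 3 = 1.
A winning move leaves total XOR = 0, i.e. changes one component's Grundy value g to g ⊕ X where X is the current total.
Pile A: need g' = 2⊕1 = 3. Options: 8−2→G=1, 8−6→G=1, 8−7→G=0. Hits: 0.
Pile B: need g' = 3⊕1 = 2. Options: 25−2→G=2, 25−6→G=0, 25−7→G=1, 25−9→G=0. Hits: 1.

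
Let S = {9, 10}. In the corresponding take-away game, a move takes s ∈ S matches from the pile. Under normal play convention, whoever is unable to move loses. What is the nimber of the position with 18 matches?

2

n :  0  1  2  3  4  5  6  7  8  9 10 11 12 13 14 15 16 17 18
G :  0  0  0  0  0  0  0  0  0  1  1  1  1  1  1  1  1  1  2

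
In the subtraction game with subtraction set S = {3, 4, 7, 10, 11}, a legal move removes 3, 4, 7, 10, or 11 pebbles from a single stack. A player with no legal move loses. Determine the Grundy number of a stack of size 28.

0

G(0) = 0
G(1) = mex{} = 0
G(2) = mex{} = 0
G(3) = mex{0} = 1
G(4) = mex{0,0} = 1
G(5) = mex{0,0} = 1
G(6) = mex{1,0} = 2
G(7) = mex{1,1,0} = 2
G(8) = mex{1,1,0} = 2
G(9) = mex{2,1,0} = 3
G(10) = mex{2,2,1,0} = 3
G(11) = mex{2,2,1,0,0} = 3
G(12) = mex{3,2,1,0,0} = 4
G(13) = mex{3,3,2,1,0} = 4
G(14) = mex{3,3,2,1,1} = 0
G(15) = mex{4,3,2,1,1} = 0
G(16) = mex{4,4,3,2,1} = 0
G(17) = mex{0,4,3,2,2} = 1
G(18) = mex{0,0,3,2,2} = 1
G(19) = mex{0,0,4,3,2} = 1
G(20) = mex{1,0,4,3,3} = 2
G(21) = mex{1,1,0,3,3} = 2
G(22) = mex{1,1,0,4,3} = 2
G(23) = mex{2,1,0,4,4} = 3
G(24) = mex{2,2,1,0,4} = 3
G(25) = mex{2,2,1,0,0} = 3
G(26) = mex{3,2,1,0,0} = 4
G(27) = mex{3,3,2,1,0} = 4
G(28) = mex{3,3,2,1,1} = 0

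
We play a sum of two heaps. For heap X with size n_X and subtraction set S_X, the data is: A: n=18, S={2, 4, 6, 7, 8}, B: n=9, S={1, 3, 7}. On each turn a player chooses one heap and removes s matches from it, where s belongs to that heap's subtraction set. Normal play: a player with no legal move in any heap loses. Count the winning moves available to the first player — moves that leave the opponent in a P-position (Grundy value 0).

Heap A, S = {2, 4, 6, 7, 8}:
G(0) = 0
G(1) = mex{} = 0
G(2) = mex{0} = 1
G(3) = mex{0} = 1
G(4) = mex{1,0} = 2
G(5) = mex{1,0} = 2
G(6) = mex{2,1,0} = 3
G(7) = mex{2,1,0,0} = 3
G(8) = mex{3,2,1,0,0} = 4
G(9) = mex{3,2,1,1,0} = 4
G(10) = mex{4,3,2,1,1} = 0
G(11) = mex{4,3,2,2,1} = 0
G(12) = mex{0,4,3,2,2} = 1
G(13) = mex{0,4,3,3,2} = 1
G(14) = mex{1,0,4,3,3} = 2
G(15) = mex{1,0,4,4,3} = 2
G(16) = mex{2,1,0,4,4} = 3
G(17) = mex{2,1,0,0,4} = 3
G(18) = mex{3,2,1,0,0} = 4
G_A(18) = 4.
Heap B, S = {1, 3, 7}:
n : 0 1 2 3 4 5 6 7 8 9
G : 0 1 0 1 0 1 0 1 0 1
G_B(9) = 1.
Combined Grundy value = 4 ⊕ 1 = 5.
A winning move leaves total XOR = 0, i.e. changes one component's Grundy value g to g ⊕ X where X is the current total.
Heap A: need g' = 4⊕5 = 1. Options: 18−2→G=3, 18−4→G=2, 18−6→G=1, 18−7→G=0, 18−8→G=0. Hits: 1.
Heap B: need g' = 1⊕5 = 4. Options: 9−1→G=0, 9−3→G=0, 9−7→G=0. Hits: 0.

1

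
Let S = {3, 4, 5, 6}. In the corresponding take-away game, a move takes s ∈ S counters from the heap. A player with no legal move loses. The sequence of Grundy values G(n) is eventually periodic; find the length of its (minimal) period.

G(0) = 0
G(1) = mex{} = 0
G(2) = mex{} = 0
G(3) = mex{0} = 1
G(4) = mex{0,0} = 1
G(5) = mex{0,0,0} = 1
G(6) = mex{1,0,0,0} = 2
G(7) = mex{1,1,0,0} = 2
G(8) = mex{1,1,1,0} = 2
G(9) = mex{2,1,1,1} = 0
G(10) = mex{2,2,1,1} = 0
G(11) = mex{2,2,2,1} = 0
G(12) = mex{0,2,2,2} = 1
G(13) = mex{0,0,2,2} = 1
G(14) = mex{0,0,0,2} = 1
G(15) = mex{1,0,0,0} = 2
G(16) = mex{1,1,0,0} = 2
G(17) = mex{1,1,1,0} = 2
G(18) = mex{2,1,1,1} = 0
G(19) = mex{2,2,1,1} = 0
G(n+9) = G(n) holds for n = 0,…,5 (a full window of length max(S) = 6), so the sequence is purely periodic with period 9.

9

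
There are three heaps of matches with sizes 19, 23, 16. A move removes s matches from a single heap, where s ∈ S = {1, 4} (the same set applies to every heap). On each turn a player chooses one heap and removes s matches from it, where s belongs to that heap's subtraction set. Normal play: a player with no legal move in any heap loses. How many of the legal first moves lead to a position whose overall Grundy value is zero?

All heaps use S = {1, 4}:
G(0) = 0
G(1) = mex{0} = 1
G(2) = mex{1} = 0
G(3) = mex{0} = 1
G(4) = mex{1,0} = 2
G(5) = mex{2,1} = 0
G(6) = mex{0,0} = 1
G(7) = mex{1,1} = 0
G(8) = mex{0,2} = 1
G(9) = mex{1,0} = 2
G(10) = mex{2,1} = 0
G(11) = mex{0,0} = 1
G(12) = mex{1,1} = 0
G(13) = mex{0,2} = 1
G(14) = mex{1,0} = 2
G(15) = mex{2,1} = 0
G(16) = mex{0,0} = 1
G(17) = mex{1,1} = 0
G(18) = mex{0,2} = 1
G(19) = mex{1,0} = 2
G(20) = mex{2,1} = 0
G(21) = mex{0,0} = 1
G(22) = mex{1,1} = 0
G(23) = mex{0,2} = 1
Heap A: G(19) = 2.
Heap B: G(23) = 1.
Heap C: G(16) = 1.
Combined Grundy value = 2 ⊕ 1 ⊕ 1 = 2.
A winning move leaves total XOR = 0, i.e. changes one component's Grundy value g to g ⊕ X where X is the current total.
Heap A: need g' = 2⊕2 = 0. Options: 19−1→G=1, 19−4→G=0. Hits: 1.
Heap B: need g' = 1⊕2 = 3. Options: 23−1→G=0, 23−4→G=2. Hits: 0.
Heap C: need g' = 1⊕2 = 3. Options: 16−1→G=0, 16−4→G=0. Hits: 0.

1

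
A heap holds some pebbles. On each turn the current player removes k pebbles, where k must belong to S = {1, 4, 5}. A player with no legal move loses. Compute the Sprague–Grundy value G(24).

0

n :  0  1  2  3  4  5  6  7  8  9 10 11 12 13 14 15 16 17 18 19 20 21 22 23 24
G :  0  1  0  1  2  3  2  3  0  1  0  1  2  3  2  3  0  1  0  1  2  3  2  3  0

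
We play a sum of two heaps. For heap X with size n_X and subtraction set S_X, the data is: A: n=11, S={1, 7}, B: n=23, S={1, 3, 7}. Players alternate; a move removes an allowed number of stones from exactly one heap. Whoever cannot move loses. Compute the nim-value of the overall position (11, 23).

Heap A, S = {1, 7}:
n :  0  1  2  3  4  5  6  7  8  9 10 11
G :  0  1  0  1  0  1  0  1  0  1  0  1
G_A(11) = 1.
Heap B, S = {1, 3, 7}:
n :  0  1  2  3  4  5  6  7  8  9 10 11 12 13 14 15 16 17 18 19 20 21 22 23
G :  0  1  0  1  0  1  0  1  0  1  0  1  0  1  0  1  0  1  0  1  0  1  0  1
G_B(23) = 1.
Combined Grundy value = 1 ⊕ 1 = 0.

0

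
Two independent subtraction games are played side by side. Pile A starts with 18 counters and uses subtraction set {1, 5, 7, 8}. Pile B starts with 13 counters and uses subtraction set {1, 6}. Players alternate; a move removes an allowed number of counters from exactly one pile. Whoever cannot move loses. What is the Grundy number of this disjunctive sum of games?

3

Pile A, S = {1, 5, 7, 8}:
n :  0  1  2  3  4  5  6  7  8  9 10 11 12 13 14 15 16 17 18
G :  0  1  0  1  0  1  0  1  2  3  2  3  2  3  2  0  1  0  1
G_A(18) = 1.
Pile B, S = {1, 6}:
G(0) = 0
G(1) = mex{0} = 1
G(2) = mex{1} = 0
G(3) = mex{0} = 1
G(4) = mex{1} = 0
G(5) = mex{0} = 1
G(6) = mex{1,0} = 2
G(7) = mex{2,1} = 0
G(8) = mex{0,0} = 1
G(9) = mex{1,1} = 0
G(10) = mex{0,0} = 1
G(11) = mex{1,1} = 0
G(12) = mex{0,2} = 1
G(13) = mex{1,0} = 2
G_B(13) = 2.
Combined Grundy value = 1 ⊕ 2 = 3.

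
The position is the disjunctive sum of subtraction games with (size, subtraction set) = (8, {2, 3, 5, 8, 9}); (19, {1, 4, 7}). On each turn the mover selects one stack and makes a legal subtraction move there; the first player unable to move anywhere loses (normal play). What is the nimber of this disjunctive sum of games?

Stack A, S = {2, 3, 5, 8, 9}:
G(0) = 0
G(1) = mex{} = 0
G(2) = mex{0} = 1
G(3) = mex{0,0} = 1
G(4) = mex{1,0} = 2
G(5) = mex{1,1,0} = 2
G(6) = mex{2,1,0} = 3
G(7) = mex{2,2,1} = 0
G(8) = mex{3,2,1,0} = 4
G_A(8) = 4.
Stack B, S = {1, 4, 7}:
G(0) = 0
G(1) = mex{0} = 1
G(2) = mex{1} = 0
G(3) = mex{0} = 1
G(4) = mex{1,0} = 2
G(5) = mex{2,1} = 0
G(6) = mex{0,0} = 1
G(7) = mex{1,1,0} = 2
G(8) = mex{2,2,1} = 0
G(9) = mex{0,0,0} = 1
G(10) = mex{1,1,1} = 0
G(11) = mex{0,2,2} = 1
G(12) = mex{1,0,0} = 2
G(13) = mex{2,1,1} = 0
G(14) = mex{0,0,2} = 1
G(15) = mex{1,1,0} = 2
G(16) = mex{2,2,1} = 0
G(17) = mex{0,0,0} = 1
G(18) = mex{1,1,1} = 0
G(19) = mex{0,2,2} = 1
G_B(19) = 1.
Combined Grundy value = 4 ⊕ 1 = 5.

5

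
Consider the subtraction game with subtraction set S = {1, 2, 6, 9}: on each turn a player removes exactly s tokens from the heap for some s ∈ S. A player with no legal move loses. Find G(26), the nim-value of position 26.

n :  0  1  2  3  4  5  6  7  8  9 10 11 12 13 14 15 16 17 18 19 20 21 22 23 24 25 26
G :  0  1  2  0  1  2  3  0  1  2  0  1  2  3  0  1  2  0  1  2  3  0  1  2  0  1  2

2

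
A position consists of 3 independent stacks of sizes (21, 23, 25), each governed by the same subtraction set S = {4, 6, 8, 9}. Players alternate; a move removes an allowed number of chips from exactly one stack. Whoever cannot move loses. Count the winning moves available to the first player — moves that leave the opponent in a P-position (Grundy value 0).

All stacks use S = {4, 6, 8, 9}:
G(0) = 0
G(1) = mex{} = 0
G(2) = mex{} = 0
G(3) = mex{} = 0
G(4) = mex{0} = 1
G(5) = mex{0} = 1
G(6) = mex{0,0} = 1
G(7) = mex{0,0} = 1
G(8) = mex{1,0,0} = 2
G(9) = mex{1,0,0,0} = 2
G(10) = mex{1,1,0,0} = 2
G(11) = mex{1,1,0,0} = 2
G(12) = mex{2,1,1,0} = 3
G(13) = mex{2,1,1,1} = 0
G(14) = mex{2,2,1,1} = 0
G(15) = mex{2,2,1,1} = 0
G(16) = mex{3,2,2,1} = 0
G(17) = mex{0,2,2,2} = 1
G(18) = mex{0,3,2,2} = 1
G(19) = mex{0,0,2,2} = 1
G(20) = mex{0,0,3,2} = 1
G(21) = mex{1,0,0,3} = 2
G(22) = mex{1,0,0,0} = 2
G(23) = mex{1,1,0,0} = 2
G(24) = mex{1,1,0,0} = 2
G(25) = mex{2,1,1,0} = 3
Stack A: G(21) = 2.
Stack B: G(23) = 2.
Stack C: G(25) = 3.
Combined Grundy value = 2 ⊕ 2 ⊕ 3 = 3.
A winning move leaves total XOR = 0, i.e. changes one component's Grundy value g to g ⊕ X where X is the current total.
Stack A: need g' = 2⊕3 = 1. Options: 21−4→G=1, 21−6→G=0, 21−8→G=0, 21−9→G=3. Hits: 1.
Stack B: need g' = 2⊕3 = 1. Options: 23−4→G=1, 23−6→G=1, 23−8→G=0, 23−9→G=0. Hits: 2.
Stack C: need g' = 3⊕3 = 0. Options: 25−4→G=2, 25−6→G=1, 25−8→G=1, 25−9→G=0. Hits: 1.

4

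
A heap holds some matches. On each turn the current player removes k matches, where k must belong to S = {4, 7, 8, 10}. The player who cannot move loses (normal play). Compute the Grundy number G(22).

2

G(0) = 0
G(1) = mex{} = 0
G(2) = mex{} = 0
G(3) = mex{} = 0
G(4) = mex{0} = 1
G(5) = mex{0} = 1
G(6) = mex{0} = 1
G(7) = mex{0,0} = 1
G(8) = mex{1,0,0} = 2
G(9) = mex{1,0,0} = 2
G(10) = mex{1,0,0,0} = 2
G(11) = mex{1,1,0,0} = 2
G(12) = mex{2,1,1,0} = 3
G(13) = mex{2,1,1,0} = 3
G(14) = mex{2,1,1,1} = 0
G(15) = mex{2,2,1,1} = 0
G(16) = mex{3,2,2,1} = 0
G(17) = mex{3,2,2,1} = 0
G(18) = mex{0,2,2,2} = 1
G(19) = mex{0,3,2,2} = 1
G(20) = mex{0,3,3,2} = 1
G(21) = mex{0,0,3,2} = 1
G(22) = mex{1,0,0,3} = 2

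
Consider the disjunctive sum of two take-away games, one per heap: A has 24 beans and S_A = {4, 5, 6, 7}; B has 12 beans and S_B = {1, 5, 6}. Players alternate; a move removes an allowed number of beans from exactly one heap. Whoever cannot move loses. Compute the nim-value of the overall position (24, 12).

Heap A, S = {4, 5, 6, 7}:
G(0) = 0
G(1) = mex{} = 0
G(2) = mex{} = 0
G(3) = mex{} = 0
G(4) = mex{0} = 1
G(5) = mex{0,0} = 1
G(6) = mex{0,0,0} = 1
G(7) = mex{0,0,0,0} = 1
G(8) = mex{1,0,0,0} = 2
G(9) = mex{1,1,0,0} = 2
G(10) = mex{1,1,1,0} = 2
G(11) = mex{1,1,1,1} = 0
G(12) = mex{2,1,1,1} = 0
G(13) = mex{2,2,1,1} = 0
G(14) = mex{2,2,2,1} = 0
G(15) = mex{0,2,2,2} = 1
G(16) = mex{0,0,2,2} = 1
G(17) = mex{0,0,0,2} = 1
G(18) = mex{0,0,0,0} = 1
G(19) = mex{1,0,0,0} = 2
G(20) = mex{1,1,0,0} = 2
G(21) = mex{1,1,1,0} = 2
G(22) = mex{1,1,1,1} = 0
G(23) = mex{2,1,1,1} = 0
G(24) = mex{2,2,1,1} = 0
G_A(24) = 0.
Heap B, S = {1, 5, 6}:
n :  0  1  2  3  4  5  6  7  8  9 10 11 12
G :  0  1  0  1  0  1  2  3  2  3  2  0  1
G_B(12) = 1.
Combined Grundy value = 0 ⊕ 1 = 1.

1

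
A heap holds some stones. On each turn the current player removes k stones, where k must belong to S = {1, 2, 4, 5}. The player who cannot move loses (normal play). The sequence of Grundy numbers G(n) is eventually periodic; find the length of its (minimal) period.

3

n :  0  1  2  3  4  5  6  7  8  9 10 11 12 13 14
G :  0  1  2  0  1  2  0  1  2  0  1  2  0  1  2
G(n+3) = G(n) holds for n = 0,…,4 (a full window of length max(S) = 5), so the sequence is purely periodic with period 3.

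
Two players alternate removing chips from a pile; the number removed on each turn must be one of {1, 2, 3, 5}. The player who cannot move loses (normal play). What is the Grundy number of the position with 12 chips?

0

G(0) = 0
G(1) = mex{0} = 1
G(2) = mex{1,0} = 2
G(3) = mex{2,1,0} = 3
G(4) = mex{3,2,1} = 0
G(5) = mex{0,3,2,0} = 1
G(6) = mex{1,0,3,1} = 2
G(7) = mex{2,1,0,2} = 3
G(8) = mex{3,2,1,3} = 0
G(9) = mex{0,3,2,0} = 1
G(10) = mex{1,0,3,1} = 2
G(11) = mex{2,1,0,2} = 3
G(12) = mex{3,2,1,3} = 0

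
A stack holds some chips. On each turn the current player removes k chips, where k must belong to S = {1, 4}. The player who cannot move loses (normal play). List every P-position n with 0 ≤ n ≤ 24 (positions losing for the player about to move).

G(0) = 0
G(1) = mex{0} = 1
G(2) = mex{1} = 0
G(3) = mex{0} = 1
G(4) = mex{1,0} = 2
G(5) = mex{2,1} = 0
G(6) = mex{0,0} = 1
G(7) = mex{1,1} = 0
G(8) = mex{0,2} = 1
G(9) = mex{1,0} = 2
G(10) = mex{2,1} = 0
G(11) = mex{0,0} = 1
G(12) = mex{1,1} = 0
G(13) = mex{0,2} = 1
G(14) = mex{1,0} = 2
G(15) = mex{2,1} = 0
G(16) = mex{0,0} = 1
G(17) = mex{1,1} = 0
G(18) = mex{0,2} = 1
G(19) = mex{1,0} = 2
G(20) = mex{2,1} = 0
G(21) = mex{0,0} = 1
G(22) = mex{1,1} = 0
G(23) = mex{0,2} = 1
G(24) = mex{1,0} = 2
P-positions are exactly the n with G(n) = 0.

0, 2, 5, 7, 10, 12, 15, 17, 20, 22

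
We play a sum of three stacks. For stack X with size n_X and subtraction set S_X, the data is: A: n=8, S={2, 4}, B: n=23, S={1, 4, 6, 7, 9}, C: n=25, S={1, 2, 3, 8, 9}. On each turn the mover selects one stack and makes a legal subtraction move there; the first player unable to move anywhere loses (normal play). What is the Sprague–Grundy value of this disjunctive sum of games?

0

Stack A, S = {2, 4}:
G(0) = 0
G(1) = mex{} = 0
G(2) = mex{0} = 1
G(3) = mex{0} = 1
G(4) = mex{1,0} = 2
G(5) = mex{1,0} = 2
G(6) = mex{2,1} = 0
G(7) = mex{2,1} = 0
G(8) = mex{0,2} = 1
G_A(8) = 1.
Stack B, S = {1, 4, 6, 7, 9}:
G(0) = 0
G(1) = mex{0} = 1
G(2) = mex{1} = 0
G(3) = mex{0} = 1
G(4) = mex{1,0} = 2
G(5) = mex{2,1} = 0
G(6) = mex{0,0,0} = 1
G(7) = mex{1,1,1,0} = 2
G(8) = mex{2,2,0,1} = 3
G(9) = mex{3,0,1,0,0} = 2
G(10) = mex{2,1,2,1,1} = 0
G(11) = mex{0,2,0,2,0} = 1
G(12) = mex{1,3,1,0,1} = 2
G(13) = mex{2,2,2,1,2} = 0
G(14) = mex{0,0,3,2,0} = 1
G(15) = mex{1,1,2,3,1} = 0
G(16) = mex{0,2,0,2,2} = 1
G(17) = mex{1,0,1,0,3} = 2
G(18) = mex{2,1,2,1,2} = 0
G(19) = mex{0,0,0,2,0} = 1
G(20) = mex{1,1,1,0,1} = 2
G(21) = mex{2,2,0,1,2} = 3
G(22) = mex{3,0,1,0,0} = 2
G(23) = mex{2,1,2,1,1} = 0
G_B(23) = 0.
Stack C, S = {1, 2, 3, 8, 9}:
G(0) = 0
G(1) = mex{0} = 1
G(2) = mex{1,0} = 2
G(3) = mex{2,1,0} = 3
G(4) = mex{3,2,1} = 0
G(5) = mex{0,3,2} = 1
G(6) = mex{1,0,3} = 2
G(7) = mex{2,1,0} = 3
G(8) = mex{3,2,1,0} = 4
G(9) = mex{4,3,2,1,0} = 5
G(10) = mex{5,4,3,2,1} = 0
G(11) = mex{0,5,4,3,2} = 1
G(12) = mex{1,0,5,0,3} = 2
G(13) = mex{2,1,0,1,0} = 3
G(14) = mex{3,2,1,2,1} = 0
G(15) = mex{0,3,2,3,2} = 1
G(16) = mex{1,0,3,4,3} = 2
G(17) = mex{2,1,0,5,4} = 3
G(18) = mex{3,2,1,0,5} = 4
G(19) = mex{4,3,2,1,0} = 5
G(20) = mex{5,4,3,2,1} = 0
G(21) = mex{0,5,4,3,2} = 1
G(22) = mex{1,0,5,0,3} = 2
G(23) = mex{2,1,0,1,0} = 3
G(24) = mex{3,2,1,2,1} = 0
G(25) = mex{0,3,2,3,2} = 1
G_C(25) = 1.
Combined Grundy value = 1 ⊕ 0 ⊕ 1 = 0.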